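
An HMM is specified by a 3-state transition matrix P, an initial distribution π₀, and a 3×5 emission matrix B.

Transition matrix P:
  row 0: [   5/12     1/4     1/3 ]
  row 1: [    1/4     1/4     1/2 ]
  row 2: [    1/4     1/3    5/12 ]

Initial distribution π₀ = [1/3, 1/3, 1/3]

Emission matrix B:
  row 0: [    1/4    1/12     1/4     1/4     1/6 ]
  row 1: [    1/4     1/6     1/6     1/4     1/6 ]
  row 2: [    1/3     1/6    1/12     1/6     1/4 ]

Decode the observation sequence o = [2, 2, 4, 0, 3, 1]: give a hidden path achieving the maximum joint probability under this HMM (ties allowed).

t=0: δ = [8.333e-02, 5.556e-02, 2.778e-02]  (obs o_0=2)
t=1: δ = [8.681e-03, 3.472e-03, 2.315e-03]  ψ = [0, 0, 0]  (obs o_1=2)
t=2: δ = [6.028e-04, 3.617e-04, 7.234e-04]  ψ = [0, 0, 0]  (obs o_2=4)
t=3: δ = [6.279e-05, 6.028e-05, 1.005e-04]  ψ = [0, 2, 2]  (obs o_3=0)
t=4: δ = [6.541e-06, 8.372e-06, 6.977e-06]  ψ = [0, 2, 2]  (obs o_4=3)
t=5: δ = [2.271e-07, 3.876e-07, 6.977e-07]  ψ = [0, 2, 1]  (obs o_5=1)
backtrack: best end state = 2; path = [0, 0, 2, 2, 1, 2]

path = [0, 0, 2, 2, 1, 2]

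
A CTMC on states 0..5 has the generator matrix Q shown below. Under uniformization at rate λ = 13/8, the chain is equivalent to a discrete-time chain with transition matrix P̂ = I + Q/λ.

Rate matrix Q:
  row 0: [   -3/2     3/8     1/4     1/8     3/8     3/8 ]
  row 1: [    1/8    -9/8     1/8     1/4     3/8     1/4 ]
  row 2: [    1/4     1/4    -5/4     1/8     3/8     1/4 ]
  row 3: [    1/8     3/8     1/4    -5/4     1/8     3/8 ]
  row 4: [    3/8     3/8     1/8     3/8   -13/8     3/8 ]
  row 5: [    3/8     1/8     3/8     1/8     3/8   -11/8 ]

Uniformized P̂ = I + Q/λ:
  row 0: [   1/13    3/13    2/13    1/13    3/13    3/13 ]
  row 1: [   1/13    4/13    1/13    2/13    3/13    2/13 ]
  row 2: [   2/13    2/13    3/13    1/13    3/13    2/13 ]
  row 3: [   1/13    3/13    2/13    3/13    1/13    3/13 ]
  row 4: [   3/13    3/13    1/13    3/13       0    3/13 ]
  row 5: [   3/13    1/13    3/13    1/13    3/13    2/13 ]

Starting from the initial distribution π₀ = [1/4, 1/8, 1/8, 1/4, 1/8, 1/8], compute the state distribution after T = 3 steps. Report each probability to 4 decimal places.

π = [0.1437, 0.2060, 0.1511, 0.1405, 0.1697, 0.1890]

t=0: π = [0.2500, 0.1250, 0.1250, 0.2500, 0.1250, 0.1250]
t=1: π = [0.1250, 0.2115, 0.1538, 0.1442, 0.1635, 0.2019]
t=2: π = [0.1450, 0.2041, 0.1524, 0.1405, 0.1709, 0.1871]
t=3: π = [0.1437, 0.2060, 0.1511, 0.1405, 0.1697, 0.1890]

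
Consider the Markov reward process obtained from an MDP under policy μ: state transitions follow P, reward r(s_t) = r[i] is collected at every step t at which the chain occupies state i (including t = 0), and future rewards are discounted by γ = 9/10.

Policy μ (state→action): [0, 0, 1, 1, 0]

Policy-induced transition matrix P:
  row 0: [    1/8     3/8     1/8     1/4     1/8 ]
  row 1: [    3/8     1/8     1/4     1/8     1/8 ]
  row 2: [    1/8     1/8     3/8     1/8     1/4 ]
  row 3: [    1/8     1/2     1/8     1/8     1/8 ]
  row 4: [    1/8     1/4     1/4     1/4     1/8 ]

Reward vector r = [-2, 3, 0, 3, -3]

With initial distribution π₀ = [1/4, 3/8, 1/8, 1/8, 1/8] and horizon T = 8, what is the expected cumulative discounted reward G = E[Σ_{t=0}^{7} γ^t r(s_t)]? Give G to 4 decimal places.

t=0: π = [0.2500, 0.3750, 0.1250, 0.1250, 0.1250], E[r] = 0.6250, γ^t·E[r] = 0.625000, running G = 0.625000
t=1: π = [0.2188, 0.2500, 0.2188, 0.1719, 0.1406], E[r] = 0.4063, γ^t·E[r] = 0.365625, running G = 0.990625
t=2: π = [0.1875, 0.2617, 0.2285, 0.1699, 0.1523], E[r] = 0.4629, γ^t·E[r] = 0.374941, running G = 1.365566
t=3: π = [0.1904, 0.2546, 0.2339, 0.1675, 0.1536], E[r] = 0.4248, γ^t·E[r] = 0.309683, running G = 1.675249
t=4: π = [0.1887, 0.2546, 0.2345, 0.1680, 0.1542], E[r] = 0.4278, γ^t·E[r] = 0.280677, running G = 1.955926
t=5: π = [0.1887, 0.2544, 0.2347, 0.1679, 0.1543], E[r] = 0.4267, γ^t·E[r] = 0.251949, running G = 2.207875
t=6: π = [0.1886, 0.2544, 0.2348, 0.1679, 0.1543], E[r] = 0.4266, γ^t·E[r] = 0.226695, running G = 2.434569
t=7: π = [0.1886, 0.2544, 0.2348, 0.1679, 0.1543], E[r] = 0.4266, γ^t·E[r] = 0.204020, running G = 2.638590

G = 2.6386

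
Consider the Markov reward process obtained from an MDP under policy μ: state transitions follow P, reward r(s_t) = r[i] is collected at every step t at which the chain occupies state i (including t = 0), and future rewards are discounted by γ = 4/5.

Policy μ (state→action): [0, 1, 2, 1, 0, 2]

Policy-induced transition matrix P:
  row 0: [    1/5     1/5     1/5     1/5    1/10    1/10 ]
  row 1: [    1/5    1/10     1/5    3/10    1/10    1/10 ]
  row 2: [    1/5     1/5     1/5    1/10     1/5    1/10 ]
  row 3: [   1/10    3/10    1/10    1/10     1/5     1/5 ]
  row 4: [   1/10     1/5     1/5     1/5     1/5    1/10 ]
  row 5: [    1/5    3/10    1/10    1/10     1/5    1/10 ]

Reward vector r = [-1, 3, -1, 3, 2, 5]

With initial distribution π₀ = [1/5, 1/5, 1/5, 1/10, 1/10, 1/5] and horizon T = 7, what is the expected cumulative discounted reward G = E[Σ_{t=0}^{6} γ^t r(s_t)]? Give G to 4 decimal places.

t=0: π = [0.2000, 0.2000, 0.2000, 0.1000, 0.1000, 0.2000], E[r] = 1.7000, γ^t·E[r] = 1.700000, running G = 1.700000
t=1: π = [0.1800, 0.2100, 0.1700, 0.1700, 0.1600, 0.1100], E[r] = 1.6600, γ^t·E[r] = 1.328000, running G = 3.028000
t=2: π = [0.1670, 0.2070, 0.1720, 0.1760, 0.1610, 0.1170], E[r] = 1.7170, γ^t·E[r] = 1.098880, running G = 4.126880
t=3: π = [0.1663, 0.2086, 0.1707, 0.1742, 0.1626, 0.1176], E[r] = 1.7246, γ^t·E[r] = 0.882995, running G = 5.009875
t=4: π = [0.1663, 0.2083, 0.1708, 0.1746, 0.1625, 0.1174], E[r] = 1.7238, γ^t·E[r] = 0.706056, running G = 5.715931
t=5: π = [0.1663, 0.2084, 0.1708, 0.1745, 0.1625, 0.1175], E[r] = 1.7240, γ^t·E[r] = 0.564935, running G = 6.280867
t=6: π = [0.1663, 0.2084, 0.1708, 0.1746, 0.1625, 0.1175], E[r] = 1.7240, γ^t·E[r] = 0.451939, running G = 6.732806

G = 6.7328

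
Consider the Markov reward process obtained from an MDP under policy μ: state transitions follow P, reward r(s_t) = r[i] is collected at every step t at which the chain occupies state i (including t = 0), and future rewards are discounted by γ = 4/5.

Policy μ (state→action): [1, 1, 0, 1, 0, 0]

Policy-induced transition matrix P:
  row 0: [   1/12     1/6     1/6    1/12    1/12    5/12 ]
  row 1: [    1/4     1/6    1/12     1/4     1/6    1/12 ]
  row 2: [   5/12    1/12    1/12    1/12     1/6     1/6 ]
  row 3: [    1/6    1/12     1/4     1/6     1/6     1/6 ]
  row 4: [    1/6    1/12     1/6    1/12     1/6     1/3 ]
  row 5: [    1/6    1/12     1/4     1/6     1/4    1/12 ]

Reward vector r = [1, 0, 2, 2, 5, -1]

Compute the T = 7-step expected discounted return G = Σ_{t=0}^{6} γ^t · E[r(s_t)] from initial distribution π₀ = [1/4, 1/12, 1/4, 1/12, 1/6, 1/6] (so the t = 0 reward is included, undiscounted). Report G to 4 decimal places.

t=0: π = [0.2500, 0.0833, 0.2500, 0.0833, 0.1667, 0.1667], E[r] = 1.5833, γ^t·E[r] = 1.583333, running G = 1.583333
t=1: π = [0.2153, 0.1111, 0.1597, 0.1181, 0.1597, 0.2361], E[r] = 1.3333, γ^t·E[r] = 1.066667, running G = 2.650000
t=2: π = [0.1979, 0.1105, 0.1736, 0.1314, 0.1684, 0.2182], E[r] = 1.4317, γ^t·E[r] = 0.916296, running G = 3.566296
t=3: π = [0.2028, 0.1090, 0.1721, 0.1309, 0.1684, 0.2168], E[r] = 1.4337, γ^t·E[r] = 0.734074, running G = 4.300370
t=4: π = [0.2019, 0.1093, 0.1722, 0.1305, 0.1678, 0.2183], E[r] = 1.4282, γ^t·E[r] = 0.584984, running G = 4.885355
t=5: π = [0.2020, 0.1093, 0.1723, 0.1306, 0.1680, 0.2178], E[r] = 1.4301, γ^t·E[r] = 0.468623, running G = 5.353977
t=6: π = [0.2020, 0.1093, 0.1722, 0.1306, 0.1680, 0.2179], E[r] = 1.4296, γ^t·E[r] = 0.374774, running G = 5.728751

G = 5.7288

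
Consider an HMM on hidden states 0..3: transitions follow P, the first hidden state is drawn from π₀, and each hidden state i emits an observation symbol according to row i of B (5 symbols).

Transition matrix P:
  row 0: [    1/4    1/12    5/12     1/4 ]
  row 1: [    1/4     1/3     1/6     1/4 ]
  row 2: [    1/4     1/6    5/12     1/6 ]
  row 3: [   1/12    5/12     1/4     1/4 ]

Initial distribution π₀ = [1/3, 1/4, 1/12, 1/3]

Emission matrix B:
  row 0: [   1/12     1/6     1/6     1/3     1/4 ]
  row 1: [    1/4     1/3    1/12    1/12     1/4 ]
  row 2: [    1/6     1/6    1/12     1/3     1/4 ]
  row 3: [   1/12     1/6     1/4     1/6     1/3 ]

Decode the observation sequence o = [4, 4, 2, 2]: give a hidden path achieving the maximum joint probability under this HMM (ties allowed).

path = [3, 1, 3, 3]

t=0: δ = [8.333e-02, 6.250e-02, 2.083e-02, 1.111e-01]  (obs o_0=4)
t=1: δ = [5.208e-03, 1.157e-02, 8.681e-03, 9.259e-03]  ψ = [0, 3, 0, 3]  (obs o_1=4)
t=2: δ = [4.823e-04, 3.215e-04, 3.014e-04, 7.234e-04]  ψ = [1, 1, 2, 1]  (obs o_2=2)
t=3: δ = [2.009e-05, 2.512e-05, 1.674e-05, 4.521e-05]  ψ = [0, 3, 0, 3]  (obs o_3=2)
backtrack: best end state = 3; path = [3, 1, 3, 3]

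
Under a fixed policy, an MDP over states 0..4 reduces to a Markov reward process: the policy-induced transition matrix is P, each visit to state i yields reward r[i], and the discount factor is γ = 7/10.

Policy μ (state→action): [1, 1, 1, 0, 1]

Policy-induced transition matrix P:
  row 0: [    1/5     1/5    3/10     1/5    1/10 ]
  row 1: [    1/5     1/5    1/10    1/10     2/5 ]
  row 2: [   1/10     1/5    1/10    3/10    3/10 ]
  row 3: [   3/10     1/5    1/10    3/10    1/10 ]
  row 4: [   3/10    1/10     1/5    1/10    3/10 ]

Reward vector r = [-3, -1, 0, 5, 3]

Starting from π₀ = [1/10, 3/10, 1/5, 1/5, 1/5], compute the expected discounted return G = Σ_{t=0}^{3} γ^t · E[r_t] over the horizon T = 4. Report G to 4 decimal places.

t=0: π = [0.1000, 0.3000, 0.2000, 0.2000, 0.2000], E[r] = 1.0000, γ^t·E[r] = 1.000000, running G = 1.000000
t=1: π = [0.2200, 0.1800, 0.1400, 0.1900, 0.2700], E[r] = 0.9200, γ^t·E[r] = 0.644000, running G = 1.644000
t=2: π = [0.2320, 0.1730, 0.1710, 0.1880, 0.2360], E[r] = 0.7790, γ^t·E[r] = 0.381710, running G = 2.025710
t=3: π = [0.2253, 0.1764, 0.1700, 0.1950, 0.2333], E[r] = 0.8226, γ^t·E[r] = 0.282152, running G = 2.307862

G = 2.3079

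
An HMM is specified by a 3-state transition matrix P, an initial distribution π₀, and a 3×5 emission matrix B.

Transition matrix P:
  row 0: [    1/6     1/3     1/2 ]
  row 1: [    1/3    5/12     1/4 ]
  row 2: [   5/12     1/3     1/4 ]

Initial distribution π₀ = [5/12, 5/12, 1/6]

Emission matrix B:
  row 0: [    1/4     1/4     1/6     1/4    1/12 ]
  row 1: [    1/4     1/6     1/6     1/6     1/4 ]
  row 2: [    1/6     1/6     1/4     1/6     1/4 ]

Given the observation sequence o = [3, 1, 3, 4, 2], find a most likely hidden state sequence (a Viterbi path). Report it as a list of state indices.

t=0: δ = [1.042e-01, 6.944e-02, 2.778e-02]  (obs o_0=3)
t=1: δ = [5.787e-03, 5.787e-03, 8.681e-03]  ψ = [1, 0, 0]  (obs o_1=1)
t=2: δ = [9.042e-04, 4.823e-04, 4.823e-04]  ψ = [2, 2, 0]  (obs o_2=3)
t=3: δ = [1.674e-05, 7.535e-05, 1.130e-04]  ψ = [2, 0, 0]  (obs o_3=4)
t=4: δ = [7.849e-06, 6.279e-06, 7.064e-06]  ψ = [2, 2, 2]  (obs o_4=2)
backtrack: best end state = 0; path = [0, 2, 0, 2, 0]

path = [0, 2, 0, 2, 0]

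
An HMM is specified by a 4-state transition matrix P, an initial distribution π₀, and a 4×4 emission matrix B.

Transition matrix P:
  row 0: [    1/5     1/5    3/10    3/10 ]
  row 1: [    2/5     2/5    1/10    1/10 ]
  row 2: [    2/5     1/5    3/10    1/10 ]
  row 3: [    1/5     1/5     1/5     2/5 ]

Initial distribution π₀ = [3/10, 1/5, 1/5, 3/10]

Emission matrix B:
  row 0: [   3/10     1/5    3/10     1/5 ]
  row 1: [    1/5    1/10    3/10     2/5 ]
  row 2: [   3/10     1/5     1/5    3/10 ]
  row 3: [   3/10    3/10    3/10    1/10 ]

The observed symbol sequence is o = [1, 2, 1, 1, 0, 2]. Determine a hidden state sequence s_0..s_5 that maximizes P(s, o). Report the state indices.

t=0: δ = [6.000e-02, 2.000e-02, 4.000e-02, 9.000e-02]  (obs o_0=1)
t=1: δ = [5.400e-03, 5.400e-03, 3.600e-03, 1.080e-02]  ψ = [3, 3, 0, 3]  (obs o_1=2)
t=2: δ = [4.320e-04, 2.160e-04, 4.320e-04, 1.296e-03]  ψ = [1, 1, 3, 3]  (obs o_2=1)
t=3: δ = [5.184e-05, 2.592e-05, 5.184e-05, 1.555e-04]  ψ = [3, 3, 3, 3]  (obs o_3=1)
t=4: δ = [9.331e-06, 6.221e-06, 9.331e-06, 1.866e-05]  ψ = [3, 3, 3, 3]  (obs o_4=0)
t=5: δ = [1.120e-06, 1.120e-06, 7.465e-07, 2.239e-06]  ψ = [2, 3, 3, 3]  (obs o_5=2)
backtrack: best end state = 3; path = [3, 3, 3, 3, 3, 3]

path = [3, 3, 3, 3, 3, 3]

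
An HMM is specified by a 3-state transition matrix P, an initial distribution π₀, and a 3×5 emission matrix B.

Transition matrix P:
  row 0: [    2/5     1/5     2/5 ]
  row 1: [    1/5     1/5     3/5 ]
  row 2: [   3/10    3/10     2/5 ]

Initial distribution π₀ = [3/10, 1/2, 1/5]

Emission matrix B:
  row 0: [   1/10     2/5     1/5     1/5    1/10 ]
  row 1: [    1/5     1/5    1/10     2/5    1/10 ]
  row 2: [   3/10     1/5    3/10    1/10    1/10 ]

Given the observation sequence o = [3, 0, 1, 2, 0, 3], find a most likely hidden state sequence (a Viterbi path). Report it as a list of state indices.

path = [1, 2, 0, 2, 2, 1]

t=0: δ = [6.000e-02, 2.000e-01, 2.000e-02]  (obs o_0=3)
t=1: δ = [4.000e-03, 8.000e-03, 3.600e-02]  ψ = [1, 1, 1]  (obs o_1=0)
t=2: δ = [4.320e-03, 2.160e-03, 2.880e-03]  ψ = [2, 2, 2]  (obs o_2=1)
t=3: δ = [3.456e-04, 8.640e-05, 5.184e-04]  ψ = [0, 0, 0]  (obs o_3=2)
t=4: δ = [1.555e-05, 3.110e-05, 6.221e-05]  ψ = [2, 2, 2]  (obs o_4=0)
t=5: δ = [3.732e-06, 7.465e-06, 2.488e-06]  ψ = [2, 2, 2]  (obs o_5=3)
backtrack: best end state = 1; path = [1, 2, 0, 2, 2, 1]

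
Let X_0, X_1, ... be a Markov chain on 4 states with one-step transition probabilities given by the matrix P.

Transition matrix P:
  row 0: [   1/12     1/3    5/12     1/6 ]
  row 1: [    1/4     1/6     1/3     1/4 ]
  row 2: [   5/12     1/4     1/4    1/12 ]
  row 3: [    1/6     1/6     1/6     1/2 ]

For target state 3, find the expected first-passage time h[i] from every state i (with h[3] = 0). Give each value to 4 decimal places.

First-step conditioning: h[3] = 0; for i ≠ 3, h[i] = 1 + Σ_k P[i][k]·h[k].
  h[0] = 1 + 1/12·h[0] + 1/3·h[1] + 5/12·h[2]
  h[1] = 1 + 1/4·h[0] + 1/6·h[1] + 1/3·h[2]
  h[2] = 1 + 5/12·h[0] + 1/4·h[1] + 1/4·h[2]
Solving the 3×3 linear system over states ≠ 3 gives exactly h = [156/25, 144/25, 168/25, 0] (h[3] = 0 is the target).

h = [6.2400, 5.7600, 6.7200, 0.0000]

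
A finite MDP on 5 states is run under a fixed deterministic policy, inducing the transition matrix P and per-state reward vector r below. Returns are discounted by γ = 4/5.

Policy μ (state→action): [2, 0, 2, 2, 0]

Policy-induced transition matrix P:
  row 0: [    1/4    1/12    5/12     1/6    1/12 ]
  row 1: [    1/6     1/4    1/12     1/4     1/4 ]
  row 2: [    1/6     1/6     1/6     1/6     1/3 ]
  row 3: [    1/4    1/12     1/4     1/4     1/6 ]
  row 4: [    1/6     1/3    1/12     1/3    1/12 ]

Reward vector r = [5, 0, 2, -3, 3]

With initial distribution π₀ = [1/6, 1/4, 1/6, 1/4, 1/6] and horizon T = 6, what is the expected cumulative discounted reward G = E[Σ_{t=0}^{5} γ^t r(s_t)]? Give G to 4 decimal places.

G = 4.3387

t=0: π = [0.1667, 0.2500, 0.1667, 0.2500, 0.1667], E[r] = 0.9167, γ^t·E[r] = 0.916667, running G = 0.916667
t=1: π = [0.2014, 0.1806, 0.1944, 0.2361, 0.1875], E[r] = 1.2500, γ^t·E[r] = 1.000000, running G = 1.916667
t=2: π = [0.2031, 0.1765, 0.2060, 0.2326, 0.1817], E[r] = 1.2749, γ^t·E[r] = 0.815926, running G = 2.732593
t=3: π = [0.2030, 0.1753, 0.2070, 0.2310, 0.1836], E[r] = 1.2867, γ^t·E[r] = 0.658765, running G = 3.391358
t=4: π = [0.2028, 0.1757, 0.2067, 0.2311, 0.1836], E[r] = 1.2849, γ^t·E[r] = 0.526308, running G = 3.917666
t=5: π = [0.2028, 0.1757, 0.2067, 0.2312, 0.1836], E[r] = 1.2848, γ^t·E[r] = 0.420992, running G = 4.338658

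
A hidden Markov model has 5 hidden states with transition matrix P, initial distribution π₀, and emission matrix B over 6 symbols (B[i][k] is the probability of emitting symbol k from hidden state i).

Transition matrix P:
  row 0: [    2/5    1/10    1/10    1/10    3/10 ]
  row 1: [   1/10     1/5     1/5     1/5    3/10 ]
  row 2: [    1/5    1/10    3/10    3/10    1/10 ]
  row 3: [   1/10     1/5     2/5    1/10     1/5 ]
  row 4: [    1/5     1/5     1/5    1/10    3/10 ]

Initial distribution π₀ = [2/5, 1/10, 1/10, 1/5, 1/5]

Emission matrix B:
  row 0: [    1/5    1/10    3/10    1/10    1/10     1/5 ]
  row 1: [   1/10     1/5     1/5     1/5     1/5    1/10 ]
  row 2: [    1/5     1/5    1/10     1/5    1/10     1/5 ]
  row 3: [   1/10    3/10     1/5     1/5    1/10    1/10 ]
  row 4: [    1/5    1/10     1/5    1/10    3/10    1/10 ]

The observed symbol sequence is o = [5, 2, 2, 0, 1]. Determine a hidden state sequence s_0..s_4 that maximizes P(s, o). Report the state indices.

path = [0, 0, 0, 0, 0]

t=0: δ = [8.000e-02, 1.000e-02, 2.000e-02, 2.000e-02, 2.000e-02]  (obs o_0=5)
t=1: δ = [9.600e-03, 1.600e-03, 8.000e-04, 1.600e-03, 4.800e-03]  ψ = [0, 0, 0, 0, 0]  (obs o_1=2)
t=2: δ = [1.152e-03, 1.920e-04, 9.600e-05, 1.920e-04, 5.760e-04]  ψ = [0, 0, 0, 0, 0]  (obs o_2=2)
t=3: δ = [9.216e-05, 1.152e-05, 2.304e-05, 1.152e-05, 6.912e-05]  ψ = [0, 0, 0, 0, 0]  (obs o_3=0)
t=4: δ = [3.686e-06, 2.765e-06, 2.765e-06, 2.765e-06, 2.765e-06]  ψ = [0, 4, 4, 0, 0]  (obs o_4=1)
backtrack: best end state = 0; path = [0, 0, 0, 0, 0]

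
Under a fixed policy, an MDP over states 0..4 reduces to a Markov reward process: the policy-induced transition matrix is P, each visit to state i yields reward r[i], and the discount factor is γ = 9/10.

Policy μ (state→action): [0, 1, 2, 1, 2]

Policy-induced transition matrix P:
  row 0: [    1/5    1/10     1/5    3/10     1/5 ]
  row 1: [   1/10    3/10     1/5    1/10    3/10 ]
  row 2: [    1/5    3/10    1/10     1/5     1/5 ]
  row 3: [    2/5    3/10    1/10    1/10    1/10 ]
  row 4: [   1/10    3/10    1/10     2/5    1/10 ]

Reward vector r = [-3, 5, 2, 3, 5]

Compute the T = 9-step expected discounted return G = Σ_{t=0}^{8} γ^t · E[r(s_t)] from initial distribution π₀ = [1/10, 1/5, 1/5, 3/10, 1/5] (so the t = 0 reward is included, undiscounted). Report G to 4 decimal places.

G = 16.0502

t=0: π = [0.1000, 0.2000, 0.2000, 0.3000, 0.2000], E[r] = 3.0000, γ^t·E[r] = 3.000000, running G = 3.000000
t=1: π = [0.2200, 0.2800, 0.1300, 0.2000, 0.1700], E[r] = 2.4500, γ^t·E[r] = 2.205000, running G = 5.205000
t=2: π = [0.1950, 0.2560, 0.1500, 0.2080, 0.1910], E[r] = 2.5740, γ^t·E[r] = 2.084940, running G = 7.289940
t=3: π = [0.1969, 0.2610, 0.1451, 0.2113, 0.1857], E[r] = 2.5669, γ^t·E[r] = 1.871270, running G = 9.161210
t=4: π = [0.1976, 0.2606, 0.1458, 0.2096, 0.1864], E[r] = 2.5627, γ^t·E[r] = 1.681394, running G = 10.842604
t=5: π = [0.1972, 0.2605, 0.1458, 0.2100, 0.1865], E[r] = 2.5648, γ^t·E[r] = 1.514465, running G = 12.357069
t=6: π = [0.1973, 0.2606, 0.1458, 0.2100, 0.1864], E[r] = 2.5643, γ^t·E[r] = 1.362769, running G = 13.719837
t=7: π = [0.1973, 0.2605, 0.1458, 0.2100, 0.1864], E[r] = 2.5643, γ^t·E[r] = 1.226518, running G = 14.946355
t=8: π = [0.1973, 0.2605, 0.1458, 0.2100, 0.1864], E[r] = 2.5644, γ^t·E[r] = 1.103870, running G = 16.050226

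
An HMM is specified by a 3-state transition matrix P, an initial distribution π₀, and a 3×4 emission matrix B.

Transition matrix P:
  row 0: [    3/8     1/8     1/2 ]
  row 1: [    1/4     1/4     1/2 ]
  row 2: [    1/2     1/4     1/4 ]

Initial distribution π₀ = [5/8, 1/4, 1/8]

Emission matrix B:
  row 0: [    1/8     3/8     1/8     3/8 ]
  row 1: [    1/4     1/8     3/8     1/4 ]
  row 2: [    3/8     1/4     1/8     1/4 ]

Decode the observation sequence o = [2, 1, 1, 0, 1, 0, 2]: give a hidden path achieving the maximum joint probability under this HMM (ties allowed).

t=0: δ = [7.812e-02, 9.375e-02, 1.562e-02]  (obs o_0=2)
t=1: δ = [1.099e-02, 2.930e-03, 1.172e-02]  ψ = [0, 1, 1]  (obs o_1=1)
t=2: δ = [2.197e-03, 3.662e-04, 1.373e-03]  ψ = [2, 2, 0]  (obs o_2=1)
t=3: δ = [1.030e-04, 8.583e-05, 4.120e-04]  ψ = [0, 2, 0]  (obs o_3=0)
t=4: δ = [7.725e-05, 1.287e-05, 2.575e-05]  ψ = [2, 2, 2]  (obs o_4=1)
t=5: δ = [3.621e-06, 2.414e-06, 1.448e-05]  ψ = [0, 0, 0]  (obs o_5=0)
t=6: δ = [9.052e-07, 1.358e-06, 4.526e-07]  ψ = [2, 2, 2]  (obs o_6=2)
backtrack: best end state = 1; path = [1, 2, 0, 2, 0, 2, 1]

path = [1, 2, 0, 2, 0, 2, 1]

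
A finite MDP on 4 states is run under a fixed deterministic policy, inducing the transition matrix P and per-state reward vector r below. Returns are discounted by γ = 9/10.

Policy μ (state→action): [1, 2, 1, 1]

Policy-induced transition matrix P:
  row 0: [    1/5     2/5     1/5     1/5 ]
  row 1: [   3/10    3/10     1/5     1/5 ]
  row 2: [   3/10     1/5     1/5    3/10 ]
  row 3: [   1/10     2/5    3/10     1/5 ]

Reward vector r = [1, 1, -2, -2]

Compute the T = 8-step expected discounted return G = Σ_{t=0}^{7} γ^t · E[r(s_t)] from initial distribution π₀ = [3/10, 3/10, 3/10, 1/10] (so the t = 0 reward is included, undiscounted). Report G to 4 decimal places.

G = -1.7519

t=0: π = [0.3000, 0.3000, 0.3000, 0.1000], E[r] = -0.2000, γ^t·E[r] = -0.200000, running G = -0.200000
t=1: π = [0.2500, 0.3100, 0.2100, 0.2300], E[r] = -0.3200, γ^t·E[r] = -0.288000, running G = -0.488000
t=2: π = [0.2290, 0.3270, 0.2230, 0.2210], E[r] = -0.3320, γ^t·E[r] = -0.268920, running G = -0.756920
t=3: π = [0.2329, 0.3227, 0.2221, 0.2223], E[r] = -0.3332, γ^t·E[r] = -0.242903, running G = -0.999823
t=4: π = [0.2323, 0.3233, 0.2222, 0.2222], E[r] = -0.3333, γ^t·E[r] = -0.218691, running G = -1.218514
t=5: π = [0.2323, 0.3232, 0.2222, 0.2222], E[r] = -0.3333, γ^t·E[r] = -0.196829, running G = -1.415343
t=6: π = [0.2323, 0.3232, 0.2222, 0.2222], E[r] = -0.3333, γ^t·E[r] = -0.177147, running G = -1.592490
t=7: π = [0.2323, 0.3232, 0.2222, 0.2222], E[r] = -0.3333, γ^t·E[r] = -0.159432, running G = -1.751922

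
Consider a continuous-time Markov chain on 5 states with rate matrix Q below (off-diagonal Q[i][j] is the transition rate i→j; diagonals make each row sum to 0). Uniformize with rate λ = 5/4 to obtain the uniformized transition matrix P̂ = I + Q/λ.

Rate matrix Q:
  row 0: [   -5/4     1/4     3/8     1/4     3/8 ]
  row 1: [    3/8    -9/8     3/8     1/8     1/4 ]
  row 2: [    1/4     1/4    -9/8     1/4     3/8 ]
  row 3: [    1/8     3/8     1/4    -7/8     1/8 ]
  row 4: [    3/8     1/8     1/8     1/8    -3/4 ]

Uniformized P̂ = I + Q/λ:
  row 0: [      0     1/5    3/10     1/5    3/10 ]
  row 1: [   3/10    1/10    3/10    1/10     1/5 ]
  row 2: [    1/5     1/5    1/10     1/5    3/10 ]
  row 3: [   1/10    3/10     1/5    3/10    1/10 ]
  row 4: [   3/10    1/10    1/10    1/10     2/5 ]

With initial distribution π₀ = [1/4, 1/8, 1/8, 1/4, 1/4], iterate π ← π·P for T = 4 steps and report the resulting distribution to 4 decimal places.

π = [0.1898, 0.1725, 0.1896, 0.1725, 0.2756]

t=0: π = [0.2500, 0.1250, 0.1250, 0.2500, 0.2500]
t=1: π = [0.1625, 0.1875, 0.2000, 0.1875, 0.2625]
t=2: π = [0.1938, 0.1738, 0.1888, 0.1738, 0.2700]
t=3: π = [0.1883, 0.1730, 0.1909, 0.1730, 0.2749]
t=4: π = [0.1898, 0.1725, 0.1896, 0.1725, 0.2756]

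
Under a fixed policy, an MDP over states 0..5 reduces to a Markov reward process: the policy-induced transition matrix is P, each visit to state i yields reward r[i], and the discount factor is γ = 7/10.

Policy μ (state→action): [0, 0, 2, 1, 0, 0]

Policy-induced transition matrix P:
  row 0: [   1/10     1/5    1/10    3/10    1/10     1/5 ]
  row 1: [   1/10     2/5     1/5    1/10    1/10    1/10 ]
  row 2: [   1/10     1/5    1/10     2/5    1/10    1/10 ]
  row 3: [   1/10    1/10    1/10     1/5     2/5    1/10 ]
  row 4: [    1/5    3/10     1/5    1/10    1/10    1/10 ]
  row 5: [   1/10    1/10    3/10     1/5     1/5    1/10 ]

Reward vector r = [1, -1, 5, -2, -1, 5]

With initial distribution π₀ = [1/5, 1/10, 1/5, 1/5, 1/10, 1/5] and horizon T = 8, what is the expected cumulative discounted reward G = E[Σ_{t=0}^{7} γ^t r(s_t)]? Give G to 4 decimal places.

t=0: π = [0.2000, 0.1000, 0.2000, 0.2000, 0.1000, 0.2000], E[r] = 1.6000, γ^t·E[r] = 1.600000, running G = 1.600000
t=1: π = [0.1100, 0.1900, 0.1600, 0.2400, 0.1800, 0.1200], E[r] = 0.6600, γ^t·E[r] = 0.462000, running G = 2.062000
t=2: π = [0.1180, 0.2200, 0.1610, 0.2060, 0.1840, 0.1110], E[r] = 0.6620, γ^t·E[r] = 0.324380, running G = 2.386380
t=3: π = [0.1184, 0.2307, 0.1626, 0.2036, 0.1729, 0.1118], E[r] = 0.6796, γ^t·E[r] = 0.233103, running G = 2.619483
t=4: π = [0.1173, 0.2319, 0.1627, 0.2040, 0.1723, 0.1118], E[r] = 0.6779, γ^t·E[r] = 0.162773, running G = 2.782256
t=5: π = [0.1172, 0.2320, 0.1628, 0.2039, 0.1724, 0.1117], E[r] = 0.6777, γ^t·E[r] = 0.113895, running G = 2.896152
t=6: π = [0.1172, 0.2321, 0.1628, 0.2038, 0.1723, 0.1117], E[r] = 0.6777, γ^t·E[r] = 0.079730, running G = 2.975881
t=7: π = [0.1172, 0.2321, 0.1628, 0.2038, 0.1723, 0.1117], E[r] = 0.6777, γ^t·E[r] = 0.055810, running G = 3.031691

G = 3.0317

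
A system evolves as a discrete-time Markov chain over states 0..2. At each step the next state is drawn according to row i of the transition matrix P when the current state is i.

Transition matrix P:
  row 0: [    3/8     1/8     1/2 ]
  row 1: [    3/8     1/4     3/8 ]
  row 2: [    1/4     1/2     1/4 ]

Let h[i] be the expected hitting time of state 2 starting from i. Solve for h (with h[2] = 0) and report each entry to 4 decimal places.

First-step conditioning: h[2] = 0; for i ≠ 2, h[i] = 1 + Σ_k P[i][k]·h[k].
  h[0] = 1 + 3/8·h[0] + 1/8·h[1]
  h[1] = 1 + 3/8·h[0] + 1/4·h[1]
Solving the 2×2 linear system over states ≠ 2 gives exactly h = [56/27, 64/27, 0] (h[2] = 0 is the target).

h = [2.0741, 2.3704, 0.0000]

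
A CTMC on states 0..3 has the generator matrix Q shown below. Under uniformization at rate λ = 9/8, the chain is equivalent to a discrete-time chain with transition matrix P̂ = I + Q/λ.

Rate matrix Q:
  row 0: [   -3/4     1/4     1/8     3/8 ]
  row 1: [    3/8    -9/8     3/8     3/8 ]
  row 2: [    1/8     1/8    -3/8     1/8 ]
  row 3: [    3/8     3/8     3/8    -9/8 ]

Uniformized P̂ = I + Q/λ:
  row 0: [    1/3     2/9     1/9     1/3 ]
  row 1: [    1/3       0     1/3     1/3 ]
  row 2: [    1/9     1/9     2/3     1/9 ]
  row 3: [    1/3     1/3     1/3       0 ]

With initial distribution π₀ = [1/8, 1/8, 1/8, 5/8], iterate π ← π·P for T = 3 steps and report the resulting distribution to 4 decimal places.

t=0: π = [0.1250, 0.1250, 0.1250, 0.6250]
t=1: π = [0.3056, 0.2500, 0.3472, 0.0972]
t=2: π = [0.2562, 0.1389, 0.3812, 0.2238]
t=3: π = [0.2486, 0.1739, 0.4035, 0.1740]

π = [0.2486, 0.1739, 0.4035, 0.1740]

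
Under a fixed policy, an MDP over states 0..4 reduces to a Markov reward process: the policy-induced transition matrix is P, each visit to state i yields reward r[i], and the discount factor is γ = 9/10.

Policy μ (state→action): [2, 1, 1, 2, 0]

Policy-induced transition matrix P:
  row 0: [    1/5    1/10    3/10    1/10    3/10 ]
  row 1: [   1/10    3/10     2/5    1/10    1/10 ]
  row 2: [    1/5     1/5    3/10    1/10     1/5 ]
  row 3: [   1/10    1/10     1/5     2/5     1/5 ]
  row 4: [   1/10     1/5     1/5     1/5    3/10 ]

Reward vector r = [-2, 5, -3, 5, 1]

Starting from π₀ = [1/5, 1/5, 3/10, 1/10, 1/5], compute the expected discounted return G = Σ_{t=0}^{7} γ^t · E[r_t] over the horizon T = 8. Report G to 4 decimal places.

t=0: π = [0.2000, 0.2000, 0.3000, 0.1000, 0.2000], E[r] = 0.4000, γ^t·E[r] = 0.400000, running G = 0.400000
t=1: π = [0.1500, 0.1900, 0.2900, 0.1500, 0.2200], E[r] = 0.7500, γ^t·E[r] = 0.675000, running G = 1.075000
t=2: π = [0.1440, 0.1890, 0.2820, 0.1670, 0.2180], E[r] = 0.8640, γ^t·E[r] = 0.699840, running G = 1.774840
t=3: π = [0.1426, 0.1878, 0.2804, 0.1719, 0.2173], E[r] = 0.8894, γ^t·E[r] = 0.648373, running G = 2.423213
t=4: π = [0.1423, 0.1873, 0.2799, 0.1733, 0.2172], E[r] = 0.8962, γ^t·E[r] = 0.587984, running G = 3.011196
t=5: π = [0.1422, 0.1872, 0.2797, 0.1737, 0.2172], E[r] = 0.8982, γ^t·E[r] = 0.530354, running G = 3.541551
t=6: π = [0.1422, 0.1871, 0.2796, 0.1738, 0.2172], E[r] = 0.8988, γ^t·E[r] = 0.477644, running G = 4.019195
t=7: π = [0.1422, 0.1871, 0.2796, 0.1739, 0.2172], E[r] = 0.8990, γ^t·E[r] = 0.429971, running G = 4.449166

G = 4.4492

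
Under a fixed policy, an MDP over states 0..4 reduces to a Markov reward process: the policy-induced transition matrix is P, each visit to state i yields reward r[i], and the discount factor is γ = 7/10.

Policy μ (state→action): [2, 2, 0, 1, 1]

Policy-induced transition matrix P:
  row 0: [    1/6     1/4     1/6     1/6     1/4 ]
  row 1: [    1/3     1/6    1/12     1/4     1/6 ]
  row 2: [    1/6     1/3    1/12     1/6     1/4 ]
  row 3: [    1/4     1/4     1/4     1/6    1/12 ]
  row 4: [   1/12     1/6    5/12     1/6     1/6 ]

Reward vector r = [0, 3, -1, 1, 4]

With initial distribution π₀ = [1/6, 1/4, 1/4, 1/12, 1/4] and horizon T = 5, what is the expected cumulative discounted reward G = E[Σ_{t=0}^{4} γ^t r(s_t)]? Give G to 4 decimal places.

t=0: π = [0.1667, 0.2500, 0.2500, 0.0833, 0.2500], E[r] = 1.5833, γ^t·E[r] = 1.583333, running G = 1.583333
t=1: π = [0.1944, 0.2292, 0.1944, 0.1875, 0.1944], E[r] = 1.4583, γ^t·E[r] = 1.020833, running G = 2.604167
t=2: π = [0.2043, 0.2309, 0.1956, 0.1858, 0.1834], E[r] = 1.4167, γ^t·E[r] = 0.694167, running G = 3.298333
t=3: π = [0.2053, 0.2318, 0.1925, 0.1859, 0.1845], E[r] = 1.4268, γ^t·E[r] = 0.489390, running G = 3.787724
t=4: π = [0.2054, 0.2313, 0.1929, 0.1860, 0.1843], E[r] = 1.4244, γ^t·E[r] = 0.341997, running G = 4.129721

G = 4.1297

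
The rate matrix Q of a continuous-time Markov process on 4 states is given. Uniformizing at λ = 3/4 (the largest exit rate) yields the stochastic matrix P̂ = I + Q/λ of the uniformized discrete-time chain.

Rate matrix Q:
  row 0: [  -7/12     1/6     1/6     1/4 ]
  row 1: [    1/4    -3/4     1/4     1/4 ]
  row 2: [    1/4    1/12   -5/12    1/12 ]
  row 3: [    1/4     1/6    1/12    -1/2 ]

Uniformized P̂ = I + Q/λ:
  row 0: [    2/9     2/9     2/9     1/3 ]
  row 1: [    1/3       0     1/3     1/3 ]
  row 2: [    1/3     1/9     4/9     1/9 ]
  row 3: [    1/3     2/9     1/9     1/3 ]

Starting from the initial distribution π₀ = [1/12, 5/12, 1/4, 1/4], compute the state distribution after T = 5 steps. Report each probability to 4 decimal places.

π = [0.3000, 0.1573, 0.2692, 0.2735]

t=0: π = [0.0833, 0.4167, 0.2500, 0.2500]
t=1: π = [0.3241, 0.1019, 0.2963, 0.2778]
t=2: π = [0.2973, 0.1667, 0.2685, 0.2675]
t=3: π = [0.3003, 0.1553, 0.2707, 0.2737]
t=4: π = [0.3000, 0.1576, 0.2692, 0.2732]
t=5: π = [0.3000, 0.1573, 0.2692, 0.2735]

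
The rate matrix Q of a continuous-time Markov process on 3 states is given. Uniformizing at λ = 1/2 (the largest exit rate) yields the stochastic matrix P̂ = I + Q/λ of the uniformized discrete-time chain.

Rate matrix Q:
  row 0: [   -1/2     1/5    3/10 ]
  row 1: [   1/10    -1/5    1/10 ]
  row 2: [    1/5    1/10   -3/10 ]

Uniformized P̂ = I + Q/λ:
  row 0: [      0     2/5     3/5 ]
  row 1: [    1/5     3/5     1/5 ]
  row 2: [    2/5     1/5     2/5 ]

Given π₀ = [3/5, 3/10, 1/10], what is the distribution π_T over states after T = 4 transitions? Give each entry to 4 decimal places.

t=0: π = [0.6000, 0.3000, 0.1000]
t=1: π = [0.1000, 0.4400, 0.4600]
t=2: π = [0.2720, 0.3960, 0.3320]
t=3: π = [0.2120, 0.4128, 0.3752]
t=4: π = [0.2326, 0.4075, 0.3598]

π = [0.2326, 0.4075, 0.3598]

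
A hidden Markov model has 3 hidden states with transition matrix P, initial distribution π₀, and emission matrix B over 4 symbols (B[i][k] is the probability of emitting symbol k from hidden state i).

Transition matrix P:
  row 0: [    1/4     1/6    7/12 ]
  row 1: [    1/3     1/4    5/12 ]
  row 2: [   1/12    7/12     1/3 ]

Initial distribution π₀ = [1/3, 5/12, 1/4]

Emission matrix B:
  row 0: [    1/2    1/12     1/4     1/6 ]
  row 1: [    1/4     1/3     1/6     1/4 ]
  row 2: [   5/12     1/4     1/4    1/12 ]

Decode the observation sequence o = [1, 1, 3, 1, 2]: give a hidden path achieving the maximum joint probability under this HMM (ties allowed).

t=0: δ = [2.778e-02, 1.389e-01, 6.250e-02]  (obs o_0=1)
t=1: δ = [3.858e-03, 1.215e-02, 1.447e-02]  ψ = [1, 2, 1]  (obs o_1=1)
t=2: δ = [6.752e-04, 2.110e-03, 4.220e-04]  ψ = [1, 2, 1]  (obs o_2=3)
t=3: δ = [5.861e-05, 1.758e-04, 2.198e-04]  ψ = [1, 1, 1]  (obs o_3=1)
t=4: δ = [1.465e-05, 2.137e-05, 1.831e-05]  ψ = [1, 2, 1]  (obs o_4=2)
backtrack: best end state = 1; path = [1, 2, 1, 2, 1]

path = [1, 2, 1, 2, 1]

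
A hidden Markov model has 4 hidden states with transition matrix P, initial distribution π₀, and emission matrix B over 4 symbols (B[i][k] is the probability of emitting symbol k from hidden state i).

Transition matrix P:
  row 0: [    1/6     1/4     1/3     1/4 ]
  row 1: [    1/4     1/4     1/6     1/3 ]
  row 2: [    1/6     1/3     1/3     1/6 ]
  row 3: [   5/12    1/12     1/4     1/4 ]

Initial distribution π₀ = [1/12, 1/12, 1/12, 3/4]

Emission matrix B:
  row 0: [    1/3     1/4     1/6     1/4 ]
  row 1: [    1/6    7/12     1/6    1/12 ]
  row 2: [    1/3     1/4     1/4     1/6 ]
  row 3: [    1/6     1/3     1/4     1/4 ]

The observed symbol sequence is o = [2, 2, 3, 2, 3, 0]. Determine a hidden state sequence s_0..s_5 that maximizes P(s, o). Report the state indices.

t=0: δ = [1.389e-02, 1.389e-02, 2.083e-02, 1.875e-01]  (obs o_0=2)
t=1: δ = [1.302e-02, 2.604e-03, 1.172e-02, 1.172e-02]  ψ = [3, 3, 3, 3]  (obs o_1=2)
t=2: δ = [1.221e-03, 3.255e-04, 7.234e-04, 8.138e-04]  ψ = [3, 2, 0, 0]  (obs o_2=3)
t=3: δ = [5.651e-05, 5.086e-05, 1.017e-04, 7.629e-05]  ψ = [3, 0, 0, 0]  (obs o_3=2)
t=4: δ = [7.947e-06, 2.826e-06, 5.651e-06, 4.768e-06]  ψ = [3, 2, 2, 3]  (obs o_4=3)
t=5: δ = [6.623e-07, 3.311e-07, 8.830e-07, 3.311e-07]  ψ = [3, 0, 0, 0]  (obs o_5=0)
backtrack: best end state = 2; path = [3, 3, 0, 3, 0, 2]

path = [3, 3, 0, 3, 0, 2]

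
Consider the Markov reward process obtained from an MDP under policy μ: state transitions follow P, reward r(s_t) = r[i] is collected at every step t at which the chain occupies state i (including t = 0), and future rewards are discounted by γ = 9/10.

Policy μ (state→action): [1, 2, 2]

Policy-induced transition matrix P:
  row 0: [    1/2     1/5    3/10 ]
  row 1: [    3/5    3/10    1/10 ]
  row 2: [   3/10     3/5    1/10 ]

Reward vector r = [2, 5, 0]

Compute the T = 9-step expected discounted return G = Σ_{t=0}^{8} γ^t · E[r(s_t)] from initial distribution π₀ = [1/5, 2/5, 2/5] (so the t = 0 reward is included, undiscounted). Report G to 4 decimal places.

t=0: π = [0.2000, 0.4000, 0.4000], E[r] = 2.4000, γ^t·E[r] = 2.400000, running G = 2.400000
t=1: π = [0.4600, 0.4000, 0.1400], E[r] = 2.9200, γ^t·E[r] = 2.628000, running G = 5.028000
t=2: π = [0.5120, 0.2960, 0.1920], E[r] = 2.5040, γ^t·E[r] = 2.028240, running G = 7.056240
t=3: π = [0.4912, 0.3064, 0.2024], E[r] = 2.5144, γ^t·E[r] = 1.832998, running G = 8.889238
t=4: π = [0.4902, 0.3116, 0.1982], E[r] = 2.5383, γ^t·E[r] = 1.665392, running G = 10.554629
t=5: π = [0.4915, 0.3105, 0.1980], E[r] = 2.5353, γ^t·E[r] = 1.497072, running G = 12.051701
t=6: π = [0.4914, 0.3103, 0.1983], E[r] = 2.5342, γ^t·E[r] = 1.346762, running G = 13.398463
t=7: π = [0.4914, 0.3103, 0.1983], E[r] = 2.5345, γ^t·E[r] = 1.212227, running G = 14.610690
t=8: π = [0.4914, 0.3103, 0.1983], E[r] = 2.5345, γ^t·E[r] = 1.091021, running G = 15.701710

G = 15.7017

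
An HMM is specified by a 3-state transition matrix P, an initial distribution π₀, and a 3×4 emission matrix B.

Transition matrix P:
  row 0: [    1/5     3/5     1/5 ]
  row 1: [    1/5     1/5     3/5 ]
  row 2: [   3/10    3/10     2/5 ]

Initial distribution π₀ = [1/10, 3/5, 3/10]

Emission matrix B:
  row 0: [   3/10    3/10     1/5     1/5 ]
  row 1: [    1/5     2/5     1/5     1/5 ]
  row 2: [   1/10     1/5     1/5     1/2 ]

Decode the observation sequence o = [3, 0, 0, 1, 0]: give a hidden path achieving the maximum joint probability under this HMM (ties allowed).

path = [2, 0, 1, 2, 0]

t=0: δ = [2.000e-02, 1.200e-01, 1.500e-01]  (obs o_0=3)
t=1: δ = [1.350e-02, 9.000e-03, 7.200e-03]  ψ = [2, 2, 1]  (obs o_1=0)
t=2: δ = [8.100e-04, 1.620e-03, 5.400e-04]  ψ = [0, 0, 1]  (obs o_2=0)
t=3: δ = [9.720e-05, 1.944e-04, 1.944e-04]  ψ = [1, 0, 1]  (obs o_3=1)
t=4: δ = [1.750e-05, 1.166e-05, 1.166e-05]  ψ = [2, 0, 1]  (obs o_4=0)
backtrack: best end state = 0; path = [2, 0, 1, 2, 0]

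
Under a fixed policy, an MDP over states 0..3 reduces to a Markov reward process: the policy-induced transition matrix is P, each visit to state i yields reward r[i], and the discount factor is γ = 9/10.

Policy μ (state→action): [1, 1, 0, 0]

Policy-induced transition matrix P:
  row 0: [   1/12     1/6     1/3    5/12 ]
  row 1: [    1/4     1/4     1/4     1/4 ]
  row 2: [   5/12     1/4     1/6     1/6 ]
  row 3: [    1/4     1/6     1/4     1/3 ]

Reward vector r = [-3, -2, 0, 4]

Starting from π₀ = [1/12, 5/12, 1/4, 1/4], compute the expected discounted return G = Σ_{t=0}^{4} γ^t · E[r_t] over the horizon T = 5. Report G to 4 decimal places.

G = -0.2130

t=0: π = [0.0833, 0.4167, 0.2500, 0.2500], E[r] = -0.0833, γ^t·E[r] = -0.083333, running G = -0.083333
t=1: π = [0.2778, 0.2222, 0.2361, 0.2639], E[r] = -0.2222, γ^t·E[r] = -0.200000, running G = -0.283333
t=2: π = [0.2431, 0.2049, 0.2535, 0.2986], E[r] = 0.0556, γ^t·E[r] = 0.045000, running G = -0.238333
t=3: π = [0.2517, 0.2049, 0.2491, 0.2943], E[r] = 0.0122, γ^t·E[r] = 0.008859, running G = -0.229474
t=4: π = [0.2496, 0.2045, 0.2502, 0.2957], E[r] = 0.0252, γ^t·E[r] = 0.016516, running G = -0.212958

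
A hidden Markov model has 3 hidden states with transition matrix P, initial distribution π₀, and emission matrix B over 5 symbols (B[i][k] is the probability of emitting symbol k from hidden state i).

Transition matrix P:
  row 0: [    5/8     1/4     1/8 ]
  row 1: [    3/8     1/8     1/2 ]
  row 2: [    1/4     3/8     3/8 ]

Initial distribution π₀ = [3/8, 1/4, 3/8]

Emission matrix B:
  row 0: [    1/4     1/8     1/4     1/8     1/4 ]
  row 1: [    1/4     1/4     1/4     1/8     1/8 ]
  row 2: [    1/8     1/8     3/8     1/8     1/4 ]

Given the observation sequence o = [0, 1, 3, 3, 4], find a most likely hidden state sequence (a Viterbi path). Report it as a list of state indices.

path = [0, 0, 0, 0, 0]

t=0: δ = [9.375e-02, 6.250e-02, 4.688e-02]  (obs o_0=0)
t=1: δ = [7.324e-03, 5.859e-03, 3.906e-03]  ψ = [0, 0, 1]  (obs o_1=1)
t=2: δ = [5.722e-04, 2.289e-04, 3.662e-04]  ψ = [0, 0, 1]  (obs o_2=3)
t=3: δ = [4.470e-05, 1.788e-05, 1.717e-05]  ψ = [0, 0, 2]  (obs o_3=3)
t=4: δ = [6.985e-06, 1.397e-06, 2.235e-06]  ψ = [0, 0, 1]  (obs o_4=4)
backtrack: best end state = 0; path = [0, 0, 0, 0, 0]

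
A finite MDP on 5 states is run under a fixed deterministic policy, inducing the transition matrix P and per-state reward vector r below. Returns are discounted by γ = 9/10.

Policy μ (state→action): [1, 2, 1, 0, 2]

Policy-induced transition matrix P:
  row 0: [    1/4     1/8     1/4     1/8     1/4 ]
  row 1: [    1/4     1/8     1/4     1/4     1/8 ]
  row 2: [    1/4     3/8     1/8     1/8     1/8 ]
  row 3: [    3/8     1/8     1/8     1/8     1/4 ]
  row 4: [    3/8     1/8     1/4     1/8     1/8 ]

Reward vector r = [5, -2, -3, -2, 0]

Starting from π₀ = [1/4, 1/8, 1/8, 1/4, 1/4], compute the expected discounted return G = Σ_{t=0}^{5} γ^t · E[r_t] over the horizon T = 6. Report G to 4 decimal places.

t=0: π = [0.2500, 0.1250, 0.1250, 0.2500, 0.2500], E[r] = 0.1250, γ^t·E[r] = 0.125000, running G = 0.125000
t=1: π = [0.3125, 0.1563, 0.2031, 0.1406, 0.1875], E[r] = 0.3594, γ^t·E[r] = 0.323438, running G = 0.448438
t=2: π = [0.2910, 0.1758, 0.2070, 0.1445, 0.1816], E[r] = 0.1934, γ^t·E[r] = 0.156621, running G = 0.605059
t=3: π = [0.2908, 0.1768, 0.2061, 0.1470, 0.1794], E[r] = 0.1882, γ^t·E[r] = 0.137221, running G = 0.742280
t=4: π = [0.2908, 0.1765, 0.2059, 0.1471, 0.1797], E[r] = 0.1892, γ^t·E[r] = 0.124120, running G = 0.866400
t=5: π = [0.2909, 0.1765, 0.2059, 0.1471, 0.1797], E[r] = 0.1896, γ^t·E[r] = 0.111931, running G = 0.978331

G = 0.9783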